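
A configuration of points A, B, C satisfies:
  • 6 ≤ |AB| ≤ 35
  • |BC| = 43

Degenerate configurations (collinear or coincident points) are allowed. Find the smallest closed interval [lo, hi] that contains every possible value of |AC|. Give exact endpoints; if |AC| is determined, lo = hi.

|AC| ∈ [8, 78]  (≈ [8.0000, 78.0000])

|AB| ∈ [6, 35]
|BC| ∈ {43}
|AC| ∈ [8, 78]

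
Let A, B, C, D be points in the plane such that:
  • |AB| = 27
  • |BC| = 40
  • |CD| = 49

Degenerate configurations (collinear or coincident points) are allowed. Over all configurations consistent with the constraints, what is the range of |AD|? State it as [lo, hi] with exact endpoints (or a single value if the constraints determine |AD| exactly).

|AD| ∈ [0, 116]  (≈ [0.0000, 116.0000])

|AB| ∈ {27}
|BC| ∈ {40}
|CD| ∈ {49}
|AC| ∈ [13, 67]
|BD| ∈ [9, 89]
|AD| ∈ [0, 116]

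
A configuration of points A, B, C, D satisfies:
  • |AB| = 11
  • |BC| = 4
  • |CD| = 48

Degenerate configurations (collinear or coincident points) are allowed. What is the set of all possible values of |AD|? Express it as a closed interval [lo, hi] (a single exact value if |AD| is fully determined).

|AB| ∈ {11}
|BC| ∈ {4}
|CD| ∈ {48}
|AC| ∈ [7, 15]
|BD| ∈ [44, 52]
|AD| ∈ [33, 63]

|AD| ∈ [33, 63]  (≈ [33.0000, 63.0000])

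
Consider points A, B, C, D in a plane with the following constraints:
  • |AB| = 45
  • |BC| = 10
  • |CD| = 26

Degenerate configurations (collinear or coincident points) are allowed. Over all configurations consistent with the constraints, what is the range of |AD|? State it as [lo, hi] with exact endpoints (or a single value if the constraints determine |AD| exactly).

|AD| ∈ [9, 81]  (≈ [9.0000, 81.0000])

|AB| ∈ {45}
|BC| ∈ {10}
|CD| ∈ {26}
|AC| ∈ [35, 55]
|BD| ∈ [16, 36]
|AD| ∈ [9, 81]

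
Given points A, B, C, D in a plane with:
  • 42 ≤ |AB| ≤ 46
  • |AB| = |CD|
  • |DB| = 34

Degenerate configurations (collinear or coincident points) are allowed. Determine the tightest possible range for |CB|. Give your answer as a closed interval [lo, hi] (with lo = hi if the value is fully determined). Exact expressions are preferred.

|AB| ∈ [42, 46]
|BD| ∈ {34}
|CD| ∈ [42, 46]
|AD| ∈ [8, 80]
|BC| ∈ [8, 80]
|AC| ∈ [0, 126]

|CB| ∈ [8, 80]  (≈ [8.0000, 80.0000])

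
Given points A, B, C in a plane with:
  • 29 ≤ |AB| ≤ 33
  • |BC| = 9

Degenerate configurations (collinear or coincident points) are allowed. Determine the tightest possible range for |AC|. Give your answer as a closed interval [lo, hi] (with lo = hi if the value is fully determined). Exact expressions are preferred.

|AC| ∈ [20, 42]  (≈ [20.0000, 42.0000])

|AB| ∈ [29, 33]
|BC| ∈ {9}
|AC| ∈ [20, 42]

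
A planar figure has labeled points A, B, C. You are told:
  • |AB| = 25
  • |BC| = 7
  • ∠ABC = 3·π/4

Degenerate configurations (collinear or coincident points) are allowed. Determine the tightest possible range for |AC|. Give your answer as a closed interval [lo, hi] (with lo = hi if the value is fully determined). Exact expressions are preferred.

|AC| = √(175·√(2) + 674)  (≈ 30.3560)

|AB| ∈ {25}
|BC| ∈ {7}
|AC| ∈ {√(175·√(2) + 674)}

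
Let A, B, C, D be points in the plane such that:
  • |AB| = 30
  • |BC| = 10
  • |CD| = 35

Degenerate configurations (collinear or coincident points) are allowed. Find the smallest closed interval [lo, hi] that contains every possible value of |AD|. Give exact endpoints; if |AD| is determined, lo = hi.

|AD| ∈ [0, 75]  (≈ [0.0000, 75.0000])

|AB| ∈ {30}
|BC| ∈ {10}
|CD| ∈ {35}
|AC| ∈ [20, 40]
|BD| ∈ [25, 45]
|AD| ∈ [0, 75]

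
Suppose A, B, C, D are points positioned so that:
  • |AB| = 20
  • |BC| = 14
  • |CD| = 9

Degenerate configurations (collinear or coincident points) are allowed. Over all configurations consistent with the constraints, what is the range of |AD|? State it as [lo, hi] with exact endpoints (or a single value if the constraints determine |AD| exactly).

|AD| ∈ [0, 43]  (≈ [0.0000, 43.0000])

|AB| ∈ {20}
|BC| ∈ {14}
|CD| ∈ {9}
|AC| ∈ [6, 34]
|BD| ∈ [5, 23]
|AD| ∈ [0, 43]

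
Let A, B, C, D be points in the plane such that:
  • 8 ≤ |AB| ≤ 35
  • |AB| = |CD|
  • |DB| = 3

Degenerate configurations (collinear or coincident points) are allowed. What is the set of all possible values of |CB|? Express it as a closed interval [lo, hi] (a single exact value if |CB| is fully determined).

|CB| ∈ [5, 38]  (≈ [5.0000, 38.0000])

|AB| ∈ [8, 35]
|BD| ∈ {3}
|CD| ∈ [8, 35]
|AD| ∈ [5, 38]
|BC| ∈ [5, 38]
|AC| ∈ [0, 73]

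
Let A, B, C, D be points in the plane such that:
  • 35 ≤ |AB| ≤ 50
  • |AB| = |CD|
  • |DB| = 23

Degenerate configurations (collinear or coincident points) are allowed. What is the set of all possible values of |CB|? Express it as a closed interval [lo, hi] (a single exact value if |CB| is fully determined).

|AB| ∈ [35, 50]
|BD| ∈ {23}
|CD| ∈ [35, 50]
|AD| ∈ [12, 73]
|BC| ∈ [12, 73]
|AC| ∈ [0, 123]

|CB| ∈ [12, 73]  (≈ [12.0000, 73.0000])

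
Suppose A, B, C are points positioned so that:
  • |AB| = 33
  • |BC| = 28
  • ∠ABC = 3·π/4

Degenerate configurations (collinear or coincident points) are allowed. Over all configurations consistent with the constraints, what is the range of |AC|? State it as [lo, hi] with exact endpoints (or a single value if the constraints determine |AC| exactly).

|AC| = √(924·√(2) + 1873)  (≈ 56.3891)

|AB| ∈ {33}
|BC| ∈ {28}
|AC| ∈ {√(924·√(2) + 1873)}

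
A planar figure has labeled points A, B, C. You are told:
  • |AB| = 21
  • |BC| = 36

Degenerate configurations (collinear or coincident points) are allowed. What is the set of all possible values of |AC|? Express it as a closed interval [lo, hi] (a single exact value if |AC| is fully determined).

|AC| ∈ [15, 57]  (≈ [15.0000, 57.0000])

|AB| ∈ {21}
|BC| ∈ {36}
|AC| ∈ [15, 57]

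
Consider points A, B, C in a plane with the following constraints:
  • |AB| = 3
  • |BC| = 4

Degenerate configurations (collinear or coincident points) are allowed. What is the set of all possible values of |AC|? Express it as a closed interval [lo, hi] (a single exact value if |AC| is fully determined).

|AC| ∈ [1, 7]  (≈ [1.0000, 7.0000])

|AB| ∈ {3}
|BC| ∈ {4}
|AC| ∈ [1, 7]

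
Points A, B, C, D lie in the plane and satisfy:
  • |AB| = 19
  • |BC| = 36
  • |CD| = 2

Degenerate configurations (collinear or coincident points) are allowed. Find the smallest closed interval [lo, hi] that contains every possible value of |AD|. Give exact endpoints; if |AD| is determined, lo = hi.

|AD| ∈ [15, 57]  (≈ [15.0000, 57.0000])

|AB| ∈ {19}
|BC| ∈ {36}
|CD| ∈ {2}
|AC| ∈ [17, 55]
|BD| ∈ [34, 38]
|AD| ∈ [15, 57]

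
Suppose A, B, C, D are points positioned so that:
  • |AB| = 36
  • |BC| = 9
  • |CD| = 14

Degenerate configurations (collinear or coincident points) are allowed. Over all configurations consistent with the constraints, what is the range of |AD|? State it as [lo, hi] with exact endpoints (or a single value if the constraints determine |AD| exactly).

|AB| ∈ {36}
|BC| ∈ {9}
|CD| ∈ {14}
|AC| ∈ [27, 45]
|BD| ∈ [5, 23]
|AD| ∈ [13, 59]

|AD| ∈ [13, 59]  (≈ [13.0000, 59.0000])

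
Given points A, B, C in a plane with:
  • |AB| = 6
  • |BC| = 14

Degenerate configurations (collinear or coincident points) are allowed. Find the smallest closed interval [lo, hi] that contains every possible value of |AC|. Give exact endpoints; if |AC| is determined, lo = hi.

|AB| ∈ {6}
|BC| ∈ {14}
|AC| ∈ [8, 20]

|AC| ∈ [8, 20]  (≈ [8.0000, 20.0000])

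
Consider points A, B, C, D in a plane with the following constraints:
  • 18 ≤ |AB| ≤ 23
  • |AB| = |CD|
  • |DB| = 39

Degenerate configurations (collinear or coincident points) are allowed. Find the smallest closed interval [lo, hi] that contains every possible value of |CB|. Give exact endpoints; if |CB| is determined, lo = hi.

|AB| ∈ [18, 23]
|BD| ∈ {39}
|CD| ∈ [18, 23]
|AD| ∈ [16, 62]
|BC| ∈ [16, 62]
|AC| ∈ [0, 85]

|CB| ∈ [16, 62]  (≈ [16.0000, 62.0000])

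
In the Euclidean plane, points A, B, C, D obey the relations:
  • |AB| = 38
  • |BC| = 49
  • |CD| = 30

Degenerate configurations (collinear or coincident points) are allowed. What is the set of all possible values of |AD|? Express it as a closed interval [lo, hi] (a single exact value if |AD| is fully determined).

|AD| ∈ [0, 117]  (≈ [0.0000, 117.0000])

|AB| ∈ {38}
|BC| ∈ {49}
|CD| ∈ {30}
|AC| ∈ [11, 87]
|BD| ∈ [19, 79]
|AD| ∈ [0, 117]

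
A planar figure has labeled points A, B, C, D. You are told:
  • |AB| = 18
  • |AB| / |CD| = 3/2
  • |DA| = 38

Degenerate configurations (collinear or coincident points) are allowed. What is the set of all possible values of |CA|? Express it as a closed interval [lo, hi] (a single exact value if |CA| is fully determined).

|AB| ∈ {18}
|AD| ∈ {38}
|CD| ∈ {12}
|BD| ∈ [20, 56]
|AC| ∈ [26, 50]
|BC| ∈ [8, 68]

|CA| ∈ [26, 50]  (≈ [26.0000, 50.0000])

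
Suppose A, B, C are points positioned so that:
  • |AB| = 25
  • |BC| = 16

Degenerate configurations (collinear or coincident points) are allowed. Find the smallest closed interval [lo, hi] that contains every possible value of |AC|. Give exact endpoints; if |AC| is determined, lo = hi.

|AC| ∈ [9, 41]  (≈ [9.0000, 41.0000])

|AB| ∈ {25}
|BC| ∈ {16}
|AC| ∈ [9, 41]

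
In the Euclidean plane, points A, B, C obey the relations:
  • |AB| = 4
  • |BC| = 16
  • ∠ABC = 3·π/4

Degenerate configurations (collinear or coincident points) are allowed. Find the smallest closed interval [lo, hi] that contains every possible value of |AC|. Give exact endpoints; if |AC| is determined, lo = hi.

|AC| = 4·√(4·√(2) + 17)  (≈ 19.0397)

|AB| ∈ {4}
|BC| ∈ {16}
|AC| ∈ {4·√(4·√(2) + 17)}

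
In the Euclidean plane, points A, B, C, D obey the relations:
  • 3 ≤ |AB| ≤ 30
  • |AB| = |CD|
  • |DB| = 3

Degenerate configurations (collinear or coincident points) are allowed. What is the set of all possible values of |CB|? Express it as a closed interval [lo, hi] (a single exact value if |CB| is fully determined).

|CB| ∈ [0, 33]  (≈ [0.0000, 33.0000])

|AB| ∈ [3, 30]
|BD| ∈ {3}
|CD| ∈ [3, 30]
|AD| ∈ [0, 33]
|BC| ∈ [0, 33]
|AC| ∈ [0, 63]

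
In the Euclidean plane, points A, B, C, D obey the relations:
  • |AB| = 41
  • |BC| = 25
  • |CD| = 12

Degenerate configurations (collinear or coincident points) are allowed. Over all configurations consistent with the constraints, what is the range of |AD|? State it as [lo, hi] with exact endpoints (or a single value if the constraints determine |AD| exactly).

|AB| ∈ {41}
|BC| ∈ {25}
|CD| ∈ {12}
|AC| ∈ [16, 66]
|BD| ∈ [13, 37]
|AD| ∈ [4, 78]

|AD| ∈ [4, 78]  (≈ [4.0000, 78.0000])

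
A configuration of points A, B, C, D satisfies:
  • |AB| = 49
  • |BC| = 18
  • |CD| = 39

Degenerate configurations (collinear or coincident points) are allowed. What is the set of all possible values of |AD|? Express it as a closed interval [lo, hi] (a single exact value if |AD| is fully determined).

|AB| ∈ {49}
|BC| ∈ {18}
|CD| ∈ {39}
|AC| ∈ [31, 67]
|BD| ∈ [21, 57]
|AD| ∈ [0, 106]

|AD| ∈ [0, 106]  (≈ [0.0000, 106.0000])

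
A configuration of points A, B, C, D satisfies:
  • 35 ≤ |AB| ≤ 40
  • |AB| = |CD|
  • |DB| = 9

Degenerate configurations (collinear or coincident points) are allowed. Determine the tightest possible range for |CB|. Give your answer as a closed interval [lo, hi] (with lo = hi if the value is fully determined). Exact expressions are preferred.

|CB| ∈ [26, 49]  (≈ [26.0000, 49.0000])

|AB| ∈ [35, 40]
|BD| ∈ {9}
|CD| ∈ [35, 40]
|AD| ∈ [26, 49]
|BC| ∈ [26, 49]
|AC| ∈ [0, 89]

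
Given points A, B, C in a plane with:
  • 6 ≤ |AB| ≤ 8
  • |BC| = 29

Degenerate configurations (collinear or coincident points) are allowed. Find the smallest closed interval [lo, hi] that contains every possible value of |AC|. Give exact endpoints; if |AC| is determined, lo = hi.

|AB| ∈ [6, 8]
|BC| ∈ {29}
|AC| ∈ [21, 37]

|AC| ∈ [21, 37]  (≈ [21.0000, 37.0000])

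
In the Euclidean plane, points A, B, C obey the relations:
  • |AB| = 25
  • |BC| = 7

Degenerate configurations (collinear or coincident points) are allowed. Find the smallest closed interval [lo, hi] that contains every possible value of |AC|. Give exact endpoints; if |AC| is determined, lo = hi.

|AB| ∈ {25}
|BC| ∈ {7}
|AC| ∈ [18, 32]

|AC| ∈ [18, 32]  (≈ [18.0000, 32.0000])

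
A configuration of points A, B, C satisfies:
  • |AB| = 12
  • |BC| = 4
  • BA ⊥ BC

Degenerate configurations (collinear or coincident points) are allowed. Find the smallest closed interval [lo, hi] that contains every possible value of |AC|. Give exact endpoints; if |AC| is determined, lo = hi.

|AB| ∈ {12}
|BC| ∈ {4}
|AC| ∈ {4·√(10)}

|AC| = 4·√(10)  (≈ 12.6491)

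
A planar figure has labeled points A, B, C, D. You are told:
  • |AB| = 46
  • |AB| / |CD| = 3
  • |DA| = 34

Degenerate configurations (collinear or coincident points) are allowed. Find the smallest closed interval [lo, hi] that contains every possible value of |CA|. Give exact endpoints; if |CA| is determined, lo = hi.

|CA| ∈ [56/3, 148/3]  (≈ [18.6667, 49.3333])

|AB| ∈ {46}
|AD| ∈ {34}
|CD| ∈ {46/3}
|BD| ∈ [12, 80]
|AC| ∈ [56/3, 148/3]
|BC| ∈ [0, 286/3]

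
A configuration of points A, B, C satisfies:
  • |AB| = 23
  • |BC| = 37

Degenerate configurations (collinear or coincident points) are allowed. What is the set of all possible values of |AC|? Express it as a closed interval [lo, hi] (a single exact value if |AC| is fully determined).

|AB| ∈ {23}
|BC| ∈ {37}
|AC| ∈ [14, 60]

|AC| ∈ [14, 60]  (≈ [14.0000, 60.0000])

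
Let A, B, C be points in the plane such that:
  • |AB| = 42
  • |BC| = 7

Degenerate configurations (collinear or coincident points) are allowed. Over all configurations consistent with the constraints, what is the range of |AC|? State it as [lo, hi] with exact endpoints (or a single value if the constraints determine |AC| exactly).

|AC| ∈ [35, 49]  (≈ [35.0000, 49.0000])

|AB| ∈ {42}
|BC| ∈ {7}
|AC| ∈ [35, 49]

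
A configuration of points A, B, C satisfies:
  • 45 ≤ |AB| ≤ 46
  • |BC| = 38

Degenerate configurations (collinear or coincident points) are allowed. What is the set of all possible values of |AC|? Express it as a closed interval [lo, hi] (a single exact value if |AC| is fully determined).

|AB| ∈ [45, 46]
|BC| ∈ {38}
|AC| ∈ [7, 84]

|AC| ∈ [7, 84]  (≈ [7.0000, 84.0000])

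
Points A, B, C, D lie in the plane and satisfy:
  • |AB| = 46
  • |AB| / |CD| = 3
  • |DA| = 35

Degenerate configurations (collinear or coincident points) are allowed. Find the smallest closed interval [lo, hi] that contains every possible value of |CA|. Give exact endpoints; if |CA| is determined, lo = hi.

|CA| ∈ [59/3, 151/3]  (≈ [19.6667, 50.3333])

|AB| ∈ {46}
|AD| ∈ {35}
|CD| ∈ {46/3}
|BD| ∈ [11, 81]
|AC| ∈ [59/3, 151/3]
|BC| ∈ [0, 289/3]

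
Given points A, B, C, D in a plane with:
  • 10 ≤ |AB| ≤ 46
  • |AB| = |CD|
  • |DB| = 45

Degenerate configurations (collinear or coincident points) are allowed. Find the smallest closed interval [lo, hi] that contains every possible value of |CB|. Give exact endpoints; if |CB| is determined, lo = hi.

|CB| ∈ [0, 91]  (≈ [0.0000, 91.0000])

|AB| ∈ [10, 46]
|BD| ∈ {45}
|CD| ∈ [10, 46]
|AD| ∈ [0, 91]
|BC| ∈ [0, 91]
|AC| ∈ [0, 137]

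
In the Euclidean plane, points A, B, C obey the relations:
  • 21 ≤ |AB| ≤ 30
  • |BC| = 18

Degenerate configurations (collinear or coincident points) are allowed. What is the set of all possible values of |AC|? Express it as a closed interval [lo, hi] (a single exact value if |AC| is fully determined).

|AC| ∈ [3, 48]  (≈ [3.0000, 48.0000])

|AB| ∈ [21, 30]
|BC| ∈ {18}
|AC| ∈ [3, 48]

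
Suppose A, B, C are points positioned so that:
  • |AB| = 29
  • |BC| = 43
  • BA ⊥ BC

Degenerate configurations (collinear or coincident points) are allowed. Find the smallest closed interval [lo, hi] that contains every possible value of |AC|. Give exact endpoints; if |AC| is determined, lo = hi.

|AC| = √(2690)  (≈ 51.8652)

|AB| ∈ {29}
|BC| ∈ {43}
|AC| ∈ {√(2690)}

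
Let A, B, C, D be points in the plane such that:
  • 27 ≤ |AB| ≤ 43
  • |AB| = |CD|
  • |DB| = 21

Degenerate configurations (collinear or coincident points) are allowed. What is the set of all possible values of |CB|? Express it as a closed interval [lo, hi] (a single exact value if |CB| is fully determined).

|AB| ∈ [27, 43]
|BD| ∈ {21}
|CD| ∈ [27, 43]
|AD| ∈ [6, 64]
|BC| ∈ [6, 64]
|AC| ∈ [0, 107]

|CB| ∈ [6, 64]  (≈ [6.0000, 64.0000])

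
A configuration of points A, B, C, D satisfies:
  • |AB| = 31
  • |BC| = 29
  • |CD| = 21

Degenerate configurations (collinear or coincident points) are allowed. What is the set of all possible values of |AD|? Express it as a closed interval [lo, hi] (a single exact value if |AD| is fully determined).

|AD| ∈ [0, 81]  (≈ [0.0000, 81.0000])

|AB| ∈ {31}
|BC| ∈ {29}
|CD| ∈ {21}
|AC| ∈ [2, 60]
|BD| ∈ [8, 50]
|AD| ∈ [0, 81]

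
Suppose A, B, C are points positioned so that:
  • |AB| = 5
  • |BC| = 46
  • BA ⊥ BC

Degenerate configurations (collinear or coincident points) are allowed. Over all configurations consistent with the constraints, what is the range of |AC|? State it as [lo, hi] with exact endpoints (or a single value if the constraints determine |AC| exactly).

|AB| ∈ {5}
|BC| ∈ {46}
|AC| ∈ {√(2141)}

|AC| = √(2141)  (≈ 46.2709)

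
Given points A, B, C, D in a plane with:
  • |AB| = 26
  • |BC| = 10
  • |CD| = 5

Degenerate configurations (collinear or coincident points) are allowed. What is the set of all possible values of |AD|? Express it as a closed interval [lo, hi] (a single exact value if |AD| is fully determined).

|AB| ∈ {26}
|BC| ∈ {10}
|CD| ∈ {5}
|AC| ∈ [16, 36]
|BD| ∈ [5, 15]
|AD| ∈ [11, 41]

|AD| ∈ [11, 41]  (≈ [11.0000, 41.0000])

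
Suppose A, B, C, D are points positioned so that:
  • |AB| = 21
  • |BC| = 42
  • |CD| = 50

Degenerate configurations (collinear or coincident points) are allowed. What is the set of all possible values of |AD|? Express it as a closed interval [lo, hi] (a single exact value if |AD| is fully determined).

|AD| ∈ [0, 113]  (≈ [0.0000, 113.0000])

|AB| ∈ {21}
|BC| ∈ {42}
|CD| ∈ {50}
|AC| ∈ [21, 63]
|BD| ∈ [8, 92]
|AD| ∈ [0, 113]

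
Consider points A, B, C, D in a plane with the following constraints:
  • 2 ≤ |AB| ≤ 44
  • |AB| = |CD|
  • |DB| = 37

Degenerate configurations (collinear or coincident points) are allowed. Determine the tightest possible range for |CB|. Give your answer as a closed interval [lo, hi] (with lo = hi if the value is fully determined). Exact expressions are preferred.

|AB| ∈ [2, 44]
|BD| ∈ {37}
|CD| ∈ [2, 44]
|AD| ∈ [0, 81]
|BC| ∈ [0, 81]
|AC| ∈ [0, 125]

|CB| ∈ [0, 81]  (≈ [0.0000, 81.0000])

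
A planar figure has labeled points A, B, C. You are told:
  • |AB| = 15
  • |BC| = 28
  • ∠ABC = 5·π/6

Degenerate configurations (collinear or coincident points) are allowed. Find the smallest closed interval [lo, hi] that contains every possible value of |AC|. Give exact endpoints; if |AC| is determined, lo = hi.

|AB| ∈ {15}
|BC| ∈ {28}
|AC| ∈ {√(420·√(3) + 1009)}

|AC| = √(420·√(3) + 1009)  (≈ 41.6709)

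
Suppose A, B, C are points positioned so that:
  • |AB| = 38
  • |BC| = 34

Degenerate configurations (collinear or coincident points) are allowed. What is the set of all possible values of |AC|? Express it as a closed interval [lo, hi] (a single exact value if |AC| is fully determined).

|AB| ∈ {38}
|BC| ∈ {34}
|AC| ∈ [4, 72]

|AC| ∈ [4, 72]  (≈ [4.0000, 72.0000])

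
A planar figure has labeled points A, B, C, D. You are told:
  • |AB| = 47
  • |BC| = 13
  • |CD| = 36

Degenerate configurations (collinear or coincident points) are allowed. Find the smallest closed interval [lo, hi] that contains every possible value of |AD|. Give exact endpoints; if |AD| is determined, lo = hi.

|AB| ∈ {47}
|BC| ∈ {13}
|CD| ∈ {36}
|AC| ∈ [34, 60]
|BD| ∈ [23, 49]
|AD| ∈ [0, 96]

|AD| ∈ [0, 96]  (≈ [0.0000, 96.0000])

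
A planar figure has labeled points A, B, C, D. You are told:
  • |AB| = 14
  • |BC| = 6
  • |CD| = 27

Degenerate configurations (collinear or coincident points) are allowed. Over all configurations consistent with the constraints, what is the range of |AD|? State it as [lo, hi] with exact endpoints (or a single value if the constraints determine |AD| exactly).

|AB| ∈ {14}
|BC| ∈ {6}
|CD| ∈ {27}
|AC| ∈ [8, 20]
|BD| ∈ [21, 33]
|AD| ∈ [7, 47]

|AD| ∈ [7, 47]  (≈ [7.0000, 47.0000])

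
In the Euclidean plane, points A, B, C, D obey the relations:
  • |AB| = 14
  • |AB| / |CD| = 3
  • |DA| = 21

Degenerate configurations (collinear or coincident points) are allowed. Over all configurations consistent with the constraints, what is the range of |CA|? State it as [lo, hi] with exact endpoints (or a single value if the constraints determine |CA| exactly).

|CA| ∈ [49/3, 77/3]  (≈ [16.3333, 25.6667])

|AB| ∈ {14}
|AD| ∈ {21}
|CD| ∈ {14/3}
|BD| ∈ [7, 35]
|AC| ∈ [49/3, 77/3]
|BC| ∈ [7/3, 119/3]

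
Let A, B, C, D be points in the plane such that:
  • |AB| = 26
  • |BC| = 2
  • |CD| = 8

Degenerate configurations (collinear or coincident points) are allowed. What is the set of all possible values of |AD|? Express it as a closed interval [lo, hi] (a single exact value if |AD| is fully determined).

|AB| ∈ {26}
|BC| ∈ {2}
|CD| ∈ {8}
|AC| ∈ [24, 28]
|BD| ∈ [6, 10]
|AD| ∈ [16, 36]

|AD| ∈ [16, 36]  (≈ [16.0000, 36.0000])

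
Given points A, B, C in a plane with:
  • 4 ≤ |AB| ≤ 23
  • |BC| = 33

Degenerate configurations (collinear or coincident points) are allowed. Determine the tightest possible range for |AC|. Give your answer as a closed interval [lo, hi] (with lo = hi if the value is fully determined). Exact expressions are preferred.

|AC| ∈ [10, 56]  (≈ [10.0000, 56.0000])

|AB| ∈ [4, 23]
|BC| ∈ {33}
|AC| ∈ [10, 56]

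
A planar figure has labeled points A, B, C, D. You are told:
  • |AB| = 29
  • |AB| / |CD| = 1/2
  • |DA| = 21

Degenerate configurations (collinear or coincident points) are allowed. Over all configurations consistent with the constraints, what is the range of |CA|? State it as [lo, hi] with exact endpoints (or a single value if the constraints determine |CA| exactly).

|CA| ∈ [37, 79]  (≈ [37.0000, 79.0000])

|AB| ∈ {29}
|AD| ∈ {21}
|CD| ∈ {58}
|BD| ∈ [8, 50]
|AC| ∈ [37, 79]
|BC| ∈ [8, 108]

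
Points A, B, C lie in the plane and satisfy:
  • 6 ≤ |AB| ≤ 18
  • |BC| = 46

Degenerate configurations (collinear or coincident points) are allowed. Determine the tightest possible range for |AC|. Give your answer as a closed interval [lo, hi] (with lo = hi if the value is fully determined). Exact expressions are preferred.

|AB| ∈ [6, 18]
|BC| ∈ {46}
|AC| ∈ [28, 64]

|AC| ∈ [28, 64]  (≈ [28.0000, 64.0000])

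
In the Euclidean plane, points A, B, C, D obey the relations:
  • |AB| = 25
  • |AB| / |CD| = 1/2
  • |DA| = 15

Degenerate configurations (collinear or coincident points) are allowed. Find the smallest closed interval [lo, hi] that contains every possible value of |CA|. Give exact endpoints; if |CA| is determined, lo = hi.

|AB| ∈ {25}
|AD| ∈ {15}
|CD| ∈ {50}
|BD| ∈ [10, 40]
|AC| ∈ [35, 65]
|BC| ∈ [10, 90]

|CA| ∈ [35, 65]  (≈ [35.0000, 65.0000])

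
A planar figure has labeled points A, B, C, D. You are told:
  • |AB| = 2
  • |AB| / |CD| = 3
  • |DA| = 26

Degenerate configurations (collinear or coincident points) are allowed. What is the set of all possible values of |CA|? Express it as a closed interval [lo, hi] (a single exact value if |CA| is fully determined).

|CA| ∈ [76/3, 80/3]  (≈ [25.3333, 26.6667])

|AB| ∈ {2}
|AD| ∈ {26}
|CD| ∈ {2/3}
|BD| ∈ [24, 28]
|AC| ∈ [76/3, 80/3]
|BC| ∈ [70/3, 86/3]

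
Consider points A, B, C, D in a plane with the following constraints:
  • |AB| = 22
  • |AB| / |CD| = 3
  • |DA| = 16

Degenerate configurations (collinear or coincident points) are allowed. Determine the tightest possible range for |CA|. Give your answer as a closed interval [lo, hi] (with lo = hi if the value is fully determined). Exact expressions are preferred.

|AB| ∈ {22}
|AD| ∈ {16}
|CD| ∈ {22/3}
|BD| ∈ [6, 38]
|AC| ∈ [26/3, 70/3]
|BC| ∈ [0, 136/3]

|CA| ∈ [26/3, 70/3]  (≈ [8.6667, 23.3333])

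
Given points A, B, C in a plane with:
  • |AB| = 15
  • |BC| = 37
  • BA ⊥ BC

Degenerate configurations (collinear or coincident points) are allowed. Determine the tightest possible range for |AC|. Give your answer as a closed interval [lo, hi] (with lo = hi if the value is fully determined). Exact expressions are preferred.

|AB| ∈ {15}
|BC| ∈ {37}
|AC| ∈ {√(1594)}

|AC| = √(1594)  (≈ 39.9249)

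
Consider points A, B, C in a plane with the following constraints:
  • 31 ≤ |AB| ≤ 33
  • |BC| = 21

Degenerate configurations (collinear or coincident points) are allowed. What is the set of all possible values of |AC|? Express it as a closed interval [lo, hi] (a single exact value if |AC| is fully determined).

|AB| ∈ [31, 33]
|BC| ∈ {21}
|AC| ∈ [10, 54]

|AC| ∈ [10, 54]  (≈ [10.0000, 54.0000])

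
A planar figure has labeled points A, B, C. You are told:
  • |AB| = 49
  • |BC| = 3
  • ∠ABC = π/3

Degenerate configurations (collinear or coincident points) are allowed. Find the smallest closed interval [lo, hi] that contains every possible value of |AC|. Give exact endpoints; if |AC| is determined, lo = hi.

|AC| = √(2263)  (≈ 47.5710)

|AB| ∈ {49}
|BC| ∈ {3}
|AC| ∈ {√(2263)}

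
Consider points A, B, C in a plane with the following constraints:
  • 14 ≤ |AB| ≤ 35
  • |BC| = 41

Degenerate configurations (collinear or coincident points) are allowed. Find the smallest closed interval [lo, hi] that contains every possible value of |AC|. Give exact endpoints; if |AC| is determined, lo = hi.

|AC| ∈ [6, 76]  (≈ [6.0000, 76.0000])

|AB| ∈ [14, 35]
|BC| ∈ {41}
|AC| ∈ [6, 76]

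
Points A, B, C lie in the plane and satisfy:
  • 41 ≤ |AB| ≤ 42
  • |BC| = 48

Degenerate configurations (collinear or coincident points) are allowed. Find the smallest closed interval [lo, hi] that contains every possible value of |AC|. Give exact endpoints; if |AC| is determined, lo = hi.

|AC| ∈ [6, 90]  (≈ [6.0000, 90.0000])

|AB| ∈ [41, 42]
|BC| ∈ {48}
|AC| ∈ [6, 90]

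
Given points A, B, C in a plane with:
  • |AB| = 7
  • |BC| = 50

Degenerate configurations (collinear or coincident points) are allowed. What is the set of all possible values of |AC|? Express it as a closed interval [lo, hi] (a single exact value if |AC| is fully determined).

|AB| ∈ {7}
|BC| ∈ {50}
|AC| ∈ [43, 57]

|AC| ∈ [43, 57]  (≈ [43.0000, 57.0000])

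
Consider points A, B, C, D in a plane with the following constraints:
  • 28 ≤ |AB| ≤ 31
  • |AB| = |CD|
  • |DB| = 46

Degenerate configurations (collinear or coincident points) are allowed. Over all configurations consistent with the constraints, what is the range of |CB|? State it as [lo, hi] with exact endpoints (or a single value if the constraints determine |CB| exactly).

|CB| ∈ [15, 77]  (≈ [15.0000, 77.0000])

|AB| ∈ [28, 31]
|BD| ∈ {46}
|CD| ∈ [28, 31]
|AD| ∈ [15, 77]
|BC| ∈ [15, 77]
|AC| ∈ [0, 108]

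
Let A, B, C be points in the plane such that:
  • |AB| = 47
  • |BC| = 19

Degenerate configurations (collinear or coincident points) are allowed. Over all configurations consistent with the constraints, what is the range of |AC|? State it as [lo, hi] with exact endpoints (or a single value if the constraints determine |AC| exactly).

|AC| ∈ [28, 66]  (≈ [28.0000, 66.0000])

|AB| ∈ {47}
|BC| ∈ {19}
|AC| ∈ [28, 66]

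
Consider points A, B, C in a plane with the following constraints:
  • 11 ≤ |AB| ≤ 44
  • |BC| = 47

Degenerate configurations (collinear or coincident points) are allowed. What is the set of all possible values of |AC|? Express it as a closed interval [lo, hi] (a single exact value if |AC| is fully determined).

|AC| ∈ [3, 91]  (≈ [3.0000, 91.0000])

|AB| ∈ [11, 44]
|BC| ∈ {47}
|AC| ∈ [3, 91]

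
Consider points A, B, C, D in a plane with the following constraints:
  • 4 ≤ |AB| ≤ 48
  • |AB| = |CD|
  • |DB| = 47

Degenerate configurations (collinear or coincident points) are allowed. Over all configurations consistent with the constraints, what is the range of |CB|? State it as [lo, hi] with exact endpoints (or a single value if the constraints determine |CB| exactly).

|CB| ∈ [0, 95]  (≈ [0.0000, 95.0000])

|AB| ∈ [4, 48]
|BD| ∈ {47}
|CD| ∈ [4, 48]
|AD| ∈ [0, 95]
|BC| ∈ [0, 95]
|AC| ∈ [0, 143]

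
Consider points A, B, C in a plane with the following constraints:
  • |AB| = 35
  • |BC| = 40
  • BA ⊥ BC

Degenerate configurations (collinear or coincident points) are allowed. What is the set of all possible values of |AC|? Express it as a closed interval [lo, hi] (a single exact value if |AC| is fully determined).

|AB| ∈ {35}
|BC| ∈ {40}
|AC| ∈ {5·√(113)}

|AC| = 5·√(113)  (≈ 53.1507)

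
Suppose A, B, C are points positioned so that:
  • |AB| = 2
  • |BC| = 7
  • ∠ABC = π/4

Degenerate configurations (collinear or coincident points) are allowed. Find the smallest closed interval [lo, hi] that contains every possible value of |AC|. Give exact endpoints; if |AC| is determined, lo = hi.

|AB| ∈ {2}
|BC| ∈ {7}
|AC| ∈ {√(53 - 14·√(2))}

|AC| = √(53 - 14·√(2))  (≈ 5.7620)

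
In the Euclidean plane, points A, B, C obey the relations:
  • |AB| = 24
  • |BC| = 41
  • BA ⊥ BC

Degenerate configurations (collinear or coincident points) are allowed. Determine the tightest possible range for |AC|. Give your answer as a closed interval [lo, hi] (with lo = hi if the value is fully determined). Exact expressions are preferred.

|AB| ∈ {24}
|BC| ∈ {41}
|AC| ∈ {√(2257)}

|AC| = √(2257)  (≈ 47.5079)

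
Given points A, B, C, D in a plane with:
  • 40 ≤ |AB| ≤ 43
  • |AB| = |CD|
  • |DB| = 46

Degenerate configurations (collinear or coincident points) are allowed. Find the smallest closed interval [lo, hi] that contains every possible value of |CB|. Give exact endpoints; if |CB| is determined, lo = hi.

|CB| ∈ [3, 89]  (≈ [3.0000, 89.0000])

|AB| ∈ [40, 43]
|BD| ∈ {46}
|CD| ∈ [40, 43]
|AD| ∈ [3, 89]
|BC| ∈ [3, 89]
|AC| ∈ [0, 132]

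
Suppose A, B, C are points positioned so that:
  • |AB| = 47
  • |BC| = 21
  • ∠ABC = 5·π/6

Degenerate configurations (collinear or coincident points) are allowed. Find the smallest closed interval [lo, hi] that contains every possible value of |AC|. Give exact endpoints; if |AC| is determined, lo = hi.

|AC| = √(987·√(3) + 2650)  (≈ 66.0268)

|AB| ∈ {47}
|BC| ∈ {21}
|AC| ∈ {√(987·√(3) + 2650)}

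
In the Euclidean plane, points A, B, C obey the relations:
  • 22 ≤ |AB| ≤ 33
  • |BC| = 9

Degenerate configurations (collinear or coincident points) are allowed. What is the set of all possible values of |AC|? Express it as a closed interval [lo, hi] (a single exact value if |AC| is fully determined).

|AB| ∈ [22, 33]
|BC| ∈ {9}
|AC| ∈ [13, 42]

|AC| ∈ [13, 42]  (≈ [13.0000, 42.0000])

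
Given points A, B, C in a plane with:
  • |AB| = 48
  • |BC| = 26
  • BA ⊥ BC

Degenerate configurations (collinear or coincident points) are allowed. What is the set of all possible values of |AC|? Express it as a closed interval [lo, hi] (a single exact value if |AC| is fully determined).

|AC| = 2·√(745)  (≈ 54.5894)

|AB| ∈ {48}
|BC| ∈ {26}
|AC| ∈ {2·√(745)}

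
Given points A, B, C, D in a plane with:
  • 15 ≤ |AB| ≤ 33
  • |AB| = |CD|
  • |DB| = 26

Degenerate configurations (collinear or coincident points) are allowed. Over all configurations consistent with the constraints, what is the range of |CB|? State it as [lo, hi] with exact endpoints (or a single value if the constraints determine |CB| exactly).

|AB| ∈ [15, 33]
|BD| ∈ {26}
|CD| ∈ [15, 33]
|AD| ∈ [0, 59]
|BC| ∈ [0, 59]
|AC| ∈ [0, 92]

|CB| ∈ [0, 59]  (≈ [0.0000, 59.0000])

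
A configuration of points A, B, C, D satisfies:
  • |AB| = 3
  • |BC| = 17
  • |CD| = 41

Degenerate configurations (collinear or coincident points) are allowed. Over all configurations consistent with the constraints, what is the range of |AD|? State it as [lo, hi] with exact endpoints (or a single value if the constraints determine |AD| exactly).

|AB| ∈ {3}
|BC| ∈ {17}
|CD| ∈ {41}
|AC| ∈ [14, 20]
|BD| ∈ [24, 58]
|AD| ∈ [21, 61]

|AD| ∈ [21, 61]  (≈ [21.0000, 61.0000])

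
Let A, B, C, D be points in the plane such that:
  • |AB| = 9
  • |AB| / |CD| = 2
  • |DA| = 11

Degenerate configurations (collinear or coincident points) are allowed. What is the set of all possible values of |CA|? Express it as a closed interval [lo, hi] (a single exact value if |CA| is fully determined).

|AB| ∈ {9}
|AD| ∈ {11}
|CD| ∈ {9/2}
|BD| ∈ [2, 20]
|AC| ∈ [13/2, 31/2]
|BC| ∈ [0, 49/2]

|CA| ∈ [13/2, 31/2]  (≈ [6.5000, 15.5000])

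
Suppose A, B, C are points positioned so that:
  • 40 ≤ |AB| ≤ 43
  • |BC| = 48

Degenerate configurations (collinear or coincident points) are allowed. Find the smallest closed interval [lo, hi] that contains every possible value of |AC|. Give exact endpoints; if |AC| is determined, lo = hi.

|AB| ∈ [40, 43]
|BC| ∈ {48}
|AC| ∈ [5, 91]

|AC| ∈ [5, 91]  (≈ [5.0000, 91.0000])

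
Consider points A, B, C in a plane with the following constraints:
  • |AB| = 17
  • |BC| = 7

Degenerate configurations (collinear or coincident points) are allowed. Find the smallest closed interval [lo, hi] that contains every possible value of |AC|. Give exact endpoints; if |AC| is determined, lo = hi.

|AB| ∈ {17}
|BC| ∈ {7}
|AC| ∈ [10, 24]

|AC| ∈ [10, 24]  (≈ [10.0000, 24.0000])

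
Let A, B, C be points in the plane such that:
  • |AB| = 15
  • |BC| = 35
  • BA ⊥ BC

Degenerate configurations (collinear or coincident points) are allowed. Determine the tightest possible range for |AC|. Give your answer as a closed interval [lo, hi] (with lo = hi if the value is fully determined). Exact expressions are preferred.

|AC| = 5·√(58)  (≈ 38.0789)

|AB| ∈ {15}
|BC| ∈ {35}
|AC| ∈ {5·√(58)}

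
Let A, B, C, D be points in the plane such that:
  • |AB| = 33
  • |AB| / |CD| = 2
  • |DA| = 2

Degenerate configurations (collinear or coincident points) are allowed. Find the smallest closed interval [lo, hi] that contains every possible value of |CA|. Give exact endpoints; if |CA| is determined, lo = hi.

|AB| ∈ {33}
|AD| ∈ {2}
|CD| ∈ {33/2}
|BD| ∈ [31, 35]
|AC| ∈ [29/2, 37/2]
|BC| ∈ [29/2, 103/2]

|CA| ∈ [29/2, 37/2]  (≈ [14.5000, 18.5000])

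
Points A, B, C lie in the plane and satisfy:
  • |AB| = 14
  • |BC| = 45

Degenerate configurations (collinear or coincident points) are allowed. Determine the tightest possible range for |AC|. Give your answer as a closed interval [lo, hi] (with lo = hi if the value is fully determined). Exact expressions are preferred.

|AB| ∈ {14}
|BC| ∈ {45}
|AC| ∈ [31, 59]

|AC| ∈ [31, 59]  (≈ [31.0000, 59.0000])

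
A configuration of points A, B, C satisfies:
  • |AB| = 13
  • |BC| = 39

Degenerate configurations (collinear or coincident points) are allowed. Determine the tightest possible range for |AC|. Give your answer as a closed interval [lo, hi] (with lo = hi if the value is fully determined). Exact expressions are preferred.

|AC| ∈ [26, 52]  (≈ [26.0000, 52.0000])

|AB| ∈ {13}
|BC| ∈ {39}
|AC| ∈ [26, 52]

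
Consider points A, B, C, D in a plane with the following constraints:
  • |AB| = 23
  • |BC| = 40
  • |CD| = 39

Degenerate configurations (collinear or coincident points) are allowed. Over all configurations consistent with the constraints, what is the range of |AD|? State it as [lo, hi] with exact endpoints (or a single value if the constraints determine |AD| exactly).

|AD| ∈ [0, 102]  (≈ [0.0000, 102.0000])

|AB| ∈ {23}
|BC| ∈ {40}
|CD| ∈ {39}
|AC| ∈ [17, 63]
|BD| ∈ [1, 79]
|AD| ∈ [0, 102]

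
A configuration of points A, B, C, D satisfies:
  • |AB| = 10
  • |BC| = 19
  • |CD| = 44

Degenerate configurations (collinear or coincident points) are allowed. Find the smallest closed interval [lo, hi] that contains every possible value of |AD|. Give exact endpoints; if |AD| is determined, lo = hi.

|AB| ∈ {10}
|BC| ∈ {19}
|CD| ∈ {44}
|AC| ∈ [9, 29]
|BD| ∈ [25, 63]
|AD| ∈ [15, 73]

|AD| ∈ [15, 73]  (≈ [15.0000, 73.0000])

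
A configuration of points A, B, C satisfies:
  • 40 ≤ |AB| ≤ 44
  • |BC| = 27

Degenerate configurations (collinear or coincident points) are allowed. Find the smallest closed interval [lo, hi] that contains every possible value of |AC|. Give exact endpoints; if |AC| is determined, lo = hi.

|AC| ∈ [13, 71]  (≈ [13.0000, 71.0000])

|AB| ∈ [40, 44]
|BC| ∈ {27}
|AC| ∈ [13, 71]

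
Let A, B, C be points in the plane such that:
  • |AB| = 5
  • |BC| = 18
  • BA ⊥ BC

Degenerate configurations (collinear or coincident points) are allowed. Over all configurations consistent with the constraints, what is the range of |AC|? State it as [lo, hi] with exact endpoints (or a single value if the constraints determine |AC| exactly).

|AB| ∈ {5}
|BC| ∈ {18}
|AC| ∈ {√(349)}

|AC| = √(349)  (≈ 18.6815)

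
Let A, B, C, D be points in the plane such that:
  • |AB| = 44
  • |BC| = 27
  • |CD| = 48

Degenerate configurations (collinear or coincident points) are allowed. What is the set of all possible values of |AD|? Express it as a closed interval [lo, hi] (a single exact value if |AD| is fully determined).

|AB| ∈ {44}
|BC| ∈ {27}
|CD| ∈ {48}
|AC| ∈ [17, 71]
|BD| ∈ [21, 75]
|AD| ∈ [0, 119]

|AD| ∈ [0, 119]  (≈ [0.0000, 119.0000])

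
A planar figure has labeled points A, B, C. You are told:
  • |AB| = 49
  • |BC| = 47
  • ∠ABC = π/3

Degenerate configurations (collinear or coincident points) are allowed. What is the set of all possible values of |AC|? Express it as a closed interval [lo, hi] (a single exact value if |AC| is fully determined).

|AB| ∈ {49}
|BC| ∈ {47}
|AC| ∈ {√(2307)}

|AC| = √(2307)  (≈ 48.0312)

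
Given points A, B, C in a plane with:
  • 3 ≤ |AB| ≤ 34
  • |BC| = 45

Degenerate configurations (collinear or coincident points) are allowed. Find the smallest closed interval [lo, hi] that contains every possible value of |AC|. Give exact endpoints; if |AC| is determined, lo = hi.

|AC| ∈ [11, 79]  (≈ [11.0000, 79.0000])

|AB| ∈ [3, 34]
|BC| ∈ {45}
|AC| ∈ [11, 79]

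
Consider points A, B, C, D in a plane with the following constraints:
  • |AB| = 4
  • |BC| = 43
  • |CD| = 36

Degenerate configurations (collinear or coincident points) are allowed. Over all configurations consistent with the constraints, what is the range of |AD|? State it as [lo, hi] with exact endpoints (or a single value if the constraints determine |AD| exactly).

|AB| ∈ {4}
|BC| ∈ {43}
|CD| ∈ {36}
|AC| ∈ [39, 47]
|BD| ∈ [7, 79]
|AD| ∈ [3, 83]

|AD| ∈ [3, 83]  (≈ [3.0000, 83.0000])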